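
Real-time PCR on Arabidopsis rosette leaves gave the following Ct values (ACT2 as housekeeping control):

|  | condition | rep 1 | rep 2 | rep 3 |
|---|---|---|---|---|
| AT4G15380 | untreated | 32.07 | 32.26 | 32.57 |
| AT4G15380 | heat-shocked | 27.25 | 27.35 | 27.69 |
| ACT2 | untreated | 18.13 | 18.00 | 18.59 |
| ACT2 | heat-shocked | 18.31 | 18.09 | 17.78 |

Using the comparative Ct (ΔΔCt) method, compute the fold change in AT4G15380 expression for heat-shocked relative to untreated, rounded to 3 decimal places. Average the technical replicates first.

25.813

Mean Ct: AT4G15380 untreated 32.300; AT4G15380 heat-shocked 27.430; ACT2 untreated 18.240; ACT2 heat-shocked 18.060
ΔCt(untreated) = 32.300 − 18.240 = 14.060
ΔCt(heat-shocked) = 27.430 − 18.060 = 9.370
ΔΔCt = 9.370 − 14.060 = -4.690
Fold change = 2^(−(-4.690)) = 2^4.690 = 25.8125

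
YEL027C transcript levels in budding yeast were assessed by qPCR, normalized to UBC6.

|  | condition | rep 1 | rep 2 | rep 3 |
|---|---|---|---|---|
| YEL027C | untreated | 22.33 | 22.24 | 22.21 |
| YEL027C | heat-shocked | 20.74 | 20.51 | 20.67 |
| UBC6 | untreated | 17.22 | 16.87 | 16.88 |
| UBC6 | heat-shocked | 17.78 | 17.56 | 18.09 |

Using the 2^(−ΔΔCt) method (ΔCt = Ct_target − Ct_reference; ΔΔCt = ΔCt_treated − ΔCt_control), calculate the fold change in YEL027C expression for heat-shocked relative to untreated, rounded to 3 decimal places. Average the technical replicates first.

Mean Ct: YEL027C untreated 22.260; YEL027C heat-shocked 20.640; UBC6 untreated 16.990; UBC6 heat-shocked 17.810
ΔCt(untreated) = 22.260 − 16.990 = 5.270
ΔCt(heat-shocked) = 20.640 − 17.810 = 2.830
ΔΔCt = 2.830 − 5.270 = -2.440
Fold change = 2^(−(-2.440)) = 2^2.440 = 5.4264

5.426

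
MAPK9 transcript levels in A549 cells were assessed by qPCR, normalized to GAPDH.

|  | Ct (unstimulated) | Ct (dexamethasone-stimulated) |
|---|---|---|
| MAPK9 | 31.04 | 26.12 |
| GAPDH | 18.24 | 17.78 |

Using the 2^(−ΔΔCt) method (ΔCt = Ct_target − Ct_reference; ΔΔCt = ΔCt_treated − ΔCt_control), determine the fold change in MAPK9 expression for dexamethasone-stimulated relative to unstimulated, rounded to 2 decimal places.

ΔCt(unstimulated) = 31.040 − 18.240 = 12.800
ΔCt(dexamethasone-stimulated) = 26.120 − 17.780 = 8.340
ΔΔCt = 8.340 − 12.800 = -4.460
Fold change = 2^(−(-4.460)) = 2^4.460 = 22.009

22.01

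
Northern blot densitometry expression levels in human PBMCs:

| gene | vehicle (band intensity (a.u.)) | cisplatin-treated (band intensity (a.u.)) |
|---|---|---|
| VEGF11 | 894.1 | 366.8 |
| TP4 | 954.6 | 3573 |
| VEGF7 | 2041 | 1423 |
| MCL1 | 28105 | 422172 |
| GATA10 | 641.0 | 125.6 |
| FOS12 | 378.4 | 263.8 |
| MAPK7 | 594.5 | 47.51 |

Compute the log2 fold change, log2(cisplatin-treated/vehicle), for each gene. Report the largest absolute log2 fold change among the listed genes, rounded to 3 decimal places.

log2(366.8/894.1) = -1.285  (VEGF11)
log2(3573/954.6) = 1.904  (TP4)
log2(1423/2041) = -0.520  (VEGF7)
log2(422172/28105) = 3.909  (MCL1)
log2(125.6/641.0) = -2.351  (GATA10)
log2(263.8/378.4) = -0.520  (FOS12)
log2(47.51/594.5) = -3.645  (MAPK7)
The largest magnitude belongs to MCL1.

3.909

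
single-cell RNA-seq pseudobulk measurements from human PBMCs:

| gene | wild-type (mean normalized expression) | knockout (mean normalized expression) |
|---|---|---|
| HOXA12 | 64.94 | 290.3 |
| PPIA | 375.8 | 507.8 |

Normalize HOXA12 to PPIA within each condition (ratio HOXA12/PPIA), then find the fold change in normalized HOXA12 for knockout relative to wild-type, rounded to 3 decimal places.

HOXA12/PPIA (wild-type) = 64.94 / 375.8 = 0.1728
HOXA12/PPIA (knockout) = 290.3 / 507.8 = 0.57168
Fold change = 0.57168 / 0.1728 = 3.3083

3.308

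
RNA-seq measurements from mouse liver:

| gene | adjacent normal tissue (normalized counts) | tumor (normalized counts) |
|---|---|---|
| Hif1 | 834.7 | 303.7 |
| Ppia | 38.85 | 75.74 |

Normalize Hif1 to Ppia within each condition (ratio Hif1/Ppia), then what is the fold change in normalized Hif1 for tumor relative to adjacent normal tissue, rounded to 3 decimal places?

0.187

Hif1/Ppia (adjacent normal tissue) = 834.7 / 38.85 = 21.485
Hif1/Ppia (tumor) = 303.7 / 75.74 = 4.0098
Fold change = 4.0098 / 21.485 = 0.1866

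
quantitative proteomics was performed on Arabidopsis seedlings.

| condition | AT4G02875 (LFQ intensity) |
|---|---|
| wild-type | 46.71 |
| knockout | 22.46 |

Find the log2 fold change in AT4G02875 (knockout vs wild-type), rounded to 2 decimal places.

-1.06

Fold change = 22.46 / 46.71 = 0.4808
log2(0.4808) = -1.056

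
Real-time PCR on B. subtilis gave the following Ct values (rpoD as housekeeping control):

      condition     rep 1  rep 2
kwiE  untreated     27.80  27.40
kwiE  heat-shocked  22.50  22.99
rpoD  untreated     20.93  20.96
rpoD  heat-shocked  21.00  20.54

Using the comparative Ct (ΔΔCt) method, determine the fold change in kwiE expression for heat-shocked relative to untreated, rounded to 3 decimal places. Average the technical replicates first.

Mean Ct: kwiE untreated 27.600; kwiE heat-shocked 22.745; rpoD untreated 20.945; rpoD heat-shocked 20.770
ΔCt(untreated) = 27.600 − 20.945 = 6.655
ΔCt(heat-shocked) = 22.745 − 20.770 = 1.975
ΔΔCt = 1.975 − 6.655 = -4.680
Fold change = 2^(−(-4.680)) = 2^4.680 = 25.6342

25.634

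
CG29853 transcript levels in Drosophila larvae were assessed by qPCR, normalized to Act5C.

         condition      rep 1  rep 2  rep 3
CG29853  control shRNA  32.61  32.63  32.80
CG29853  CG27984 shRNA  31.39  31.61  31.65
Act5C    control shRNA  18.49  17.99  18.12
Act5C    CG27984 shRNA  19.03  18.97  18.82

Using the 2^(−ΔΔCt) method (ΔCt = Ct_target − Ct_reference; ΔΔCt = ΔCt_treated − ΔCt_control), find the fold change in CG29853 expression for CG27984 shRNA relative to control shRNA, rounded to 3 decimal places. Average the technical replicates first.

Mean Ct: CG29853 control shRNA 32.680; CG29853 CG27984 shRNA 31.550; Act5C control shRNA 18.200; Act5C CG27984 shRNA 18.940
ΔCt(control shRNA) = 32.680 − 18.200 = 14.480
ΔCt(CG27984 shRNA) = 31.550 − 18.940 = 12.610
ΔΔCt = 12.610 − 14.480 = -1.870
Fold change = 2^(−(-1.870)) = 2^1.870 = 3.6553

3.655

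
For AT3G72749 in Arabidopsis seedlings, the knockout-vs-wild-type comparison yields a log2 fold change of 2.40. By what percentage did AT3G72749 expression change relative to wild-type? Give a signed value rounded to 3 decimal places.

427.803%

Fold change = 2^(2.40) = 5.2780
Percent change = (FC − 1) × 100% = (5.2780 − 1) × 100 = 427.803%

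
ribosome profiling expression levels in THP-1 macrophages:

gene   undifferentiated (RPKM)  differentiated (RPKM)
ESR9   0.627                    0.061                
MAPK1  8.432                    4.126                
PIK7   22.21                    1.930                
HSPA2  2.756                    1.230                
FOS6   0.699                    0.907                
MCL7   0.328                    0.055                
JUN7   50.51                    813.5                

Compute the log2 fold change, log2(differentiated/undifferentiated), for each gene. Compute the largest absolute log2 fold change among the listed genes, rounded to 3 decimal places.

log2(0.061/0.627) = -3.362  (ESR9)
log2(4.126/8.432) = -1.031  (MAPK1)
log2(1.930/22.21) = -3.525  (PIK7)
log2(1.230/2.756) = -1.164  (HSPA2)
log2(0.907/0.699) = 0.376  (FOS6)
log2(0.055/0.328) = -2.576  (MCL7)
log2(813.5/50.51) = 4.010  (JUN7)
The largest magnitude belongs to JUN7.

4.010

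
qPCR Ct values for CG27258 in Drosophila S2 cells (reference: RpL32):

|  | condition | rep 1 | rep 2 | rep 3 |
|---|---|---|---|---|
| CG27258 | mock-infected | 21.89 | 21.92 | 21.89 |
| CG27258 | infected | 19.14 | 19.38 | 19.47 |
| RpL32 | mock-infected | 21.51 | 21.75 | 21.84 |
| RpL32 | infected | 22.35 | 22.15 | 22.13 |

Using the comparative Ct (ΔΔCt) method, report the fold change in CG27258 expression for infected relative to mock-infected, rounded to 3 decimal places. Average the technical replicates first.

Mean Ct: CG27258 mock-infected 21.900; CG27258 infected 19.330; RpL32 mock-infected 21.700; RpL32 infected 22.210
ΔCt(mock-infected) = 21.900 − 21.700 = 0.200
ΔCt(infected) = 19.330 − 22.210 = -2.880
ΔΔCt = -2.880 − 0.200 = -3.080
Fold change = 2^(−(-3.080)) = 2^3.080 = 8.4561

8.456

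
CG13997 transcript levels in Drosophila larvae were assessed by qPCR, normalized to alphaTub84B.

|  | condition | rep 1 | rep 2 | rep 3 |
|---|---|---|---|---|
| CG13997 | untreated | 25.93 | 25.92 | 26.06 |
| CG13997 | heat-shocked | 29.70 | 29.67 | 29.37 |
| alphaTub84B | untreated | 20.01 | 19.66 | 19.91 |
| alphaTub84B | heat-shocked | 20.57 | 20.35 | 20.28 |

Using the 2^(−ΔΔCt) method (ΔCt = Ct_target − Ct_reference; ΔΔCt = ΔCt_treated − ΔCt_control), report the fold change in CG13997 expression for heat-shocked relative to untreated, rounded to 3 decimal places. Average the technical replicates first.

0.119

Mean Ct: CG13997 untreated 25.970; CG13997 heat-shocked 29.580; alphaTub84B untreated 19.860; alphaTub84B heat-shocked 20.400
ΔCt(untreated) = 25.970 − 19.860 = 6.110
ΔCt(heat-shocked) = 29.580 − 20.400 = 9.180
ΔΔCt = 9.180 − 6.110 = 3.070
Fold change = 2^(−3.070) = 0.1191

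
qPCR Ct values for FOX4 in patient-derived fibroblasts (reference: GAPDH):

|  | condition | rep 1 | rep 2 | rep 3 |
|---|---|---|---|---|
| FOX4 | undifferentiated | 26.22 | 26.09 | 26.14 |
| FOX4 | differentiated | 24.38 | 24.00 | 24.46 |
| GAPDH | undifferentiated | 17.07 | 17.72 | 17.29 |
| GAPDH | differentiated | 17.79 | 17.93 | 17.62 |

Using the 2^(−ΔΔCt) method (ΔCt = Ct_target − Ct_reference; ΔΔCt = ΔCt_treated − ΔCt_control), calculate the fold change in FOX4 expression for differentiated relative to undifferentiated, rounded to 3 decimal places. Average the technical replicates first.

4.891

Mean Ct: FOX4 undifferentiated 26.150; FOX4 differentiated 24.280; GAPDH undifferentiated 17.360; GAPDH differentiated 17.780
ΔCt(undifferentiated) = 26.150 − 17.360 = 8.790
ΔCt(differentiated) = 24.280 − 17.780 = 6.500
ΔΔCt = 6.500 − 8.790 = -2.290
Fold change = 2^(−(-2.290)) = 2^2.290 = 4.8906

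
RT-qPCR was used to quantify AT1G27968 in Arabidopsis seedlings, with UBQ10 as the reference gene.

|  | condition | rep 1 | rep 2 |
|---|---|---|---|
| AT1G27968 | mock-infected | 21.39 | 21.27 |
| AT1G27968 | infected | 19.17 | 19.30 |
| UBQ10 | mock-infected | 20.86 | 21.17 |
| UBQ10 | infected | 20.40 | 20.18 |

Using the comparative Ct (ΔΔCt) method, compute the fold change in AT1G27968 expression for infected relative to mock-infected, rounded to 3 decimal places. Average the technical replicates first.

Mean Ct: AT1G27968 mock-infected 21.330; AT1G27968 infected 19.235; UBQ10 mock-infected 21.015; UBQ10 infected 20.290
ΔCt(mock-infected) = 21.330 − 21.015 = 0.315
ΔCt(infected) = 19.235 − 20.290 = -1.055
ΔΔCt = -1.055 − 0.315 = -1.370
Fold change = 2^(−(-1.370)) = 2^1.370 = 2.5847

2.585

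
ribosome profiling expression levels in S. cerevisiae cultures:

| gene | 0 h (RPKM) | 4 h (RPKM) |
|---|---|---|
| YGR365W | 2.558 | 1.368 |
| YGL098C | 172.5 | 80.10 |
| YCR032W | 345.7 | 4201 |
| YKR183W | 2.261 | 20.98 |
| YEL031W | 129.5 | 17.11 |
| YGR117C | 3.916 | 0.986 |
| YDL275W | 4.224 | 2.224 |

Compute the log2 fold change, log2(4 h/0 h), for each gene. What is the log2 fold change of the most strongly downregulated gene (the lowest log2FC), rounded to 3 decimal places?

log2(1.368/2.558) = -0.903  (YGR365W)
log2(80.10/172.5) = -1.107  (YGL098C)
log2(4201/345.7) = 3.603  (YCR032W)
log2(20.98/2.261) = 3.214  (YKR183W)
log2(17.11/129.5) = -2.920  (YEL031W)
log2(0.986/3.916) = -1.990  (YGR117C)
log2(2.224/4.224) = -0.925  (YDL275W)
YEL031W is most strongly downregulated.

-2.920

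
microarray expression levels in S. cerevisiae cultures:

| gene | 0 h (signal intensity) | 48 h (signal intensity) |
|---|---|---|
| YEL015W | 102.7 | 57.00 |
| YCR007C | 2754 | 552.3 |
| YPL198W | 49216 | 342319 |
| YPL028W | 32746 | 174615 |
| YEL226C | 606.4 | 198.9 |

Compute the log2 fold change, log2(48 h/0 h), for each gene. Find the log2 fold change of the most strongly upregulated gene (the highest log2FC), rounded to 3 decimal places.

2.798

log2(57.00/102.7) = -0.849  (YEL015W)
log2(552.3/2754) = -2.318  (YCR007C)
log2(342319/49216) = 2.798  (YPL198W)
log2(174615/32746) = 2.415  (YPL028W)
log2(198.9/606.4) = -1.608  (YEL226C)
YPL198W is most strongly upregulated.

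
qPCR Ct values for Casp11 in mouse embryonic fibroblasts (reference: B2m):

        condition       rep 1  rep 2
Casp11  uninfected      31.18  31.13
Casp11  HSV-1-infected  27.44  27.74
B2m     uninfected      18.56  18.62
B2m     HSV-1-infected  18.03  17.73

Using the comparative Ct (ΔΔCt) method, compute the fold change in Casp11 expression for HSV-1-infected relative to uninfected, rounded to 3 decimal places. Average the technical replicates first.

Mean Ct: Casp11 uninfected 31.155; Casp11 HSV-1-infected 27.590; B2m uninfected 18.590; B2m HSV-1-infected 17.880
ΔCt(uninfected) = 31.155 − 18.590 = 12.565
ΔCt(HSV-1-infected) = 27.590 − 17.880 = 9.710
ΔΔCt = 9.710 − 12.565 = -2.855
Fold change = 2^(−(-2.855)) = 2^2.855 = 7.2350

7.235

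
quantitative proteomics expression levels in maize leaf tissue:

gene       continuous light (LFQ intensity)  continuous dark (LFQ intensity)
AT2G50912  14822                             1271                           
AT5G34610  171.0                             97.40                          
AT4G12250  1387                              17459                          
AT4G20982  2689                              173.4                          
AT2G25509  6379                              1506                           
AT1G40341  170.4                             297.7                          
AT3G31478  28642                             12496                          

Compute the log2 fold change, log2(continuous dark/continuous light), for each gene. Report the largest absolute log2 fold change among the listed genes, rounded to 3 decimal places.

3.955

log2(1271/14822) = -3.544  (AT2G50912)
log2(97.40/171.0) = -0.812  (AT5G34610)
log2(17459/1387) = 3.654  (AT4G12250)
log2(173.4/2689) = -3.955  (AT4G20982)
log2(1506/6379) = -2.083  (AT2G25509)
log2(297.7/170.4) = 0.805  (AT1G40341)
log2(12496/28642) = -1.197  (AT3G31478)
The largest magnitude belongs to AT4G20982.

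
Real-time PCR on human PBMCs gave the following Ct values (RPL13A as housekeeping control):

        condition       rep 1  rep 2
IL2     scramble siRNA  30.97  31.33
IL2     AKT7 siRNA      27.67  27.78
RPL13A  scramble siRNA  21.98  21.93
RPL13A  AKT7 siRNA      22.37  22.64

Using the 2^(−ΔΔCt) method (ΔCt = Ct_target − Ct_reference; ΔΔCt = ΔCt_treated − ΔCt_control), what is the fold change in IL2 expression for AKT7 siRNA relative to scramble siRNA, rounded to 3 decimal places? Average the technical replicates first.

15.725

Mean Ct: IL2 scramble siRNA 31.150; IL2 AKT7 siRNA 27.725; RPL13A scramble siRNA 21.955; RPL13A AKT7 siRNA 22.505
ΔCt(scramble siRNA) = 31.150 − 21.955 = 9.195
ΔCt(AKT7 siRNA) = 27.725 − 22.505 = 5.220
ΔΔCt = 5.220 − 9.195 = -3.975
Fold change = 2^(−(-3.975)) = 2^3.975 = 15.7251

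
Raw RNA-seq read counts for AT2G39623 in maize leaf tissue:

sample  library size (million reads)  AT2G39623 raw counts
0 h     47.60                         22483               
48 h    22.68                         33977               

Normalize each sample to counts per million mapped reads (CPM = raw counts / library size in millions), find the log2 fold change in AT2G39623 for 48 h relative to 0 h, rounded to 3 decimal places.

CPM(0 h) = 22483 / 47.60 = 472.3319
CPM(48 h) = 33977 / 22.68 = 1498.1041
Fold change = 1498.1041 / 472.3319 = 3.17172
log2(3.17172) = 1.6653

1.665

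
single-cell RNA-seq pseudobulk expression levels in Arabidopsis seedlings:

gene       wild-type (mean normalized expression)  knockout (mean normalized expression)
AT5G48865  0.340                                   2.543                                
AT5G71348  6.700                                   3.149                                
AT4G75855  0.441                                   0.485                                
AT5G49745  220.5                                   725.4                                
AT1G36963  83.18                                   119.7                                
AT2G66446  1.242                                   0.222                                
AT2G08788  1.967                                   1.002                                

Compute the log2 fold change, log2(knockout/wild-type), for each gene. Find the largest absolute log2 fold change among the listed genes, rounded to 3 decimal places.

2.903

log2(2.543/0.340) = 2.903  (AT5G48865)
log2(3.149/6.700) = -1.089  (AT5G71348)
log2(0.485/0.441) = 0.137  (AT4G75855)
log2(725.4/220.5) = 1.718  (AT5G49745)
log2(119.7/83.18) = 0.525  (AT1G36963)
log2(0.222/1.242) = -2.484  (AT2G66446)
log2(1.002/1.967) = -0.973  (AT2G08788)
The largest magnitude belongs to AT5G48865.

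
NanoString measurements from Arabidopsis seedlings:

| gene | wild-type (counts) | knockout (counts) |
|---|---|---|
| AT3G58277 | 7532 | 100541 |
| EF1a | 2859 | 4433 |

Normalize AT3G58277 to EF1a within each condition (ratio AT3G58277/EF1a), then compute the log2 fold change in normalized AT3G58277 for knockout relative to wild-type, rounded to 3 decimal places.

AT3G58277/EF1a (wild-type) = 7532 / 2859 = 2.6345
AT3G58277/EF1a (knockout) = 100541 / 4433 = 22.68
Fold change = 22.68 / 2.6345 = 8.6089
log2(8.6089) = 3.1058

3.106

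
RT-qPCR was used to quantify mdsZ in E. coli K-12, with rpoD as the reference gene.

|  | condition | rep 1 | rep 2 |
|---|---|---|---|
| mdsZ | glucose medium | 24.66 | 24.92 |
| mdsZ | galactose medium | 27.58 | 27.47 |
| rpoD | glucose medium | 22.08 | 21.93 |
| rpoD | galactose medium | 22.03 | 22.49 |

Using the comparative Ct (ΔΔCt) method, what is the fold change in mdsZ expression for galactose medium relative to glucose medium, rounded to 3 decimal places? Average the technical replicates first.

0.179

Mean Ct: mdsZ glucose medium 24.790; mdsZ galactose medium 27.525; rpoD glucose medium 22.005; rpoD galactose medium 22.260
ΔCt(glucose medium) = 24.790 − 22.005 = 2.785
ΔCt(galactose medium) = 27.525 − 22.260 = 5.265
ΔΔCt = 5.265 − 2.785 = 2.480
Fold change = 2^(−2.480) = 0.1792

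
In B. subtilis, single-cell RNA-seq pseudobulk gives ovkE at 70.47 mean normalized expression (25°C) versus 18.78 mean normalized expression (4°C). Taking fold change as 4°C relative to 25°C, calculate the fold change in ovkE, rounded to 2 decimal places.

Fold change = 18.78 / 70.47 = 0.266
ovkE is downregulated.

0.27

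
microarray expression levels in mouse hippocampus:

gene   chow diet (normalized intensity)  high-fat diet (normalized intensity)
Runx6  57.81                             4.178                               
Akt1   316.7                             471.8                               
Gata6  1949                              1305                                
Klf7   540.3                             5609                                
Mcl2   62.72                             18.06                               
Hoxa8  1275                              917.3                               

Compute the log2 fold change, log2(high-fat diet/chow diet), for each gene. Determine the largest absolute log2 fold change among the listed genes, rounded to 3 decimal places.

3.790

log2(4.178/57.81) = -3.790  (Runx6)
log2(471.8/316.7) = 0.575  (Akt1)
log2(1305/1949) = -0.579  (Gata6)
log2(5609/540.3) = 3.376  (Klf7)
log2(18.06/62.72) = -1.796  (Mcl2)
log2(917.3/1275) = -0.475  (Hoxa8)
The largest magnitude belongs to Runx6.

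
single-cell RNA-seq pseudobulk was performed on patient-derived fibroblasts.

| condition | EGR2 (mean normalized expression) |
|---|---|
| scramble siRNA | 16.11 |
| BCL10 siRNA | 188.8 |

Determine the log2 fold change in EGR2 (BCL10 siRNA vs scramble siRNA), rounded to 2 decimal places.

Fold change = 188.8 / 16.11 = 11.7194
log2(11.7194) = 3.551

3.55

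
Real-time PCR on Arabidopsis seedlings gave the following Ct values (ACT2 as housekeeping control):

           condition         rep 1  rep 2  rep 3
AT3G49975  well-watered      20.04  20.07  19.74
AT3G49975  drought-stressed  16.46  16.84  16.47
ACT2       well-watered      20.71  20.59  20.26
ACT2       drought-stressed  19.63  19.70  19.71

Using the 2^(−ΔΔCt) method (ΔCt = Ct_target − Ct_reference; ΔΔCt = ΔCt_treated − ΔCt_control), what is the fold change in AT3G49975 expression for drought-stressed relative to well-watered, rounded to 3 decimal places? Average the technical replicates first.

Mean Ct: AT3G49975 well-watered 19.950; AT3G49975 drought-stressed 16.590; ACT2 well-watered 20.520; ACT2 drought-stressed 19.680
ΔCt(well-watered) = 19.950 − 20.520 = -0.570
ΔCt(drought-stressed) = 16.590 − 19.680 = -3.090
ΔΔCt = -3.090 − (-0.570) = -2.520
Fold change = 2^(−(-2.520)) = 2^2.520 = 5.7358

5.736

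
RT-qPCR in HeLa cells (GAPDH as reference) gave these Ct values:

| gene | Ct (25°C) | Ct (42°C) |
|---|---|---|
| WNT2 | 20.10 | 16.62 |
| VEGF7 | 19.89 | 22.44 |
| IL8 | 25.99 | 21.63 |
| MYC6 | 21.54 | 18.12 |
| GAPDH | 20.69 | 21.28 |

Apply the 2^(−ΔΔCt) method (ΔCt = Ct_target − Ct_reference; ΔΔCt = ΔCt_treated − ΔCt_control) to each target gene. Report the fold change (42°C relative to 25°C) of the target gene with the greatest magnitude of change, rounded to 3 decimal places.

30.910

WNT2: ΔΔCt = (16.62−21.28) − (20.10−20.69) = -4.66 − (-0.59) = -4.07; fold change = 2^4.07 = 16.795
VEGF7: ΔΔCt = (22.44−21.28) − (19.89−20.69) = 1.16 − (-0.80) = 1.96; fold change = 2^-1.96 = 0.257
IL8: ΔΔCt = (21.63−21.28) − (25.99−20.69) = 0.35 − 5.30 = -4.95; fold change = 2^4.95 = 30.910
MYC6: ΔΔCt = (18.12−21.28) − (21.54−20.69) = -3.16 − 0.85 = -4.01; fold change = 2^4.01 = 16.111
IL8 has the largest |ΔΔCt| = 4.95.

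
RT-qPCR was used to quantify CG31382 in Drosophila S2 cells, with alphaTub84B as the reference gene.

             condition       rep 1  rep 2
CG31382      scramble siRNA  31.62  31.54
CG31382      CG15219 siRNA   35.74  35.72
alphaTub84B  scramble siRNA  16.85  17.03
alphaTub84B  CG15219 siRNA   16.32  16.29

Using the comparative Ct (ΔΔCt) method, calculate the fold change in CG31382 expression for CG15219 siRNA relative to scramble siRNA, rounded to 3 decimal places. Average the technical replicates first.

Mean Ct: CG31382 scramble siRNA 31.580; CG31382 CG15219 siRNA 35.730; alphaTub84B scramble siRNA 16.940; alphaTub84B CG15219 siRNA 16.305
ΔCt(scramble siRNA) = 31.580 − 16.940 = 14.640
ΔCt(CG15219 siRNA) = 35.730 − 16.305 = 19.425
ΔΔCt = 19.425 − 14.640 = 4.785
Fold change = 2^(−4.785) = 0.0363

0.036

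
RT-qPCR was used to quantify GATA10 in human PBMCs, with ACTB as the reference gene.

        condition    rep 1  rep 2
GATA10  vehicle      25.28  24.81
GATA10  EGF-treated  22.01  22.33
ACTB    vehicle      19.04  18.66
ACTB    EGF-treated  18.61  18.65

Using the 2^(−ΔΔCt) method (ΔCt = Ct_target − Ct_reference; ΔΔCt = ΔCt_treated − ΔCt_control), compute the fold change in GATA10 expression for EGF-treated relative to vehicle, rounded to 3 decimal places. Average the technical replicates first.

6.298

Mean Ct: GATA10 vehicle 25.045; GATA10 EGF-treated 22.170; ACTB vehicle 18.850; ACTB EGF-treated 18.630
ΔCt(vehicle) = 25.045 − 18.850 = 6.195
ΔCt(EGF-treated) = 22.170 − 18.630 = 3.540
ΔΔCt = 3.540 − 6.195 = -2.655
Fold change = 2^(−(-2.655)) = 2^2.655 = 6.2985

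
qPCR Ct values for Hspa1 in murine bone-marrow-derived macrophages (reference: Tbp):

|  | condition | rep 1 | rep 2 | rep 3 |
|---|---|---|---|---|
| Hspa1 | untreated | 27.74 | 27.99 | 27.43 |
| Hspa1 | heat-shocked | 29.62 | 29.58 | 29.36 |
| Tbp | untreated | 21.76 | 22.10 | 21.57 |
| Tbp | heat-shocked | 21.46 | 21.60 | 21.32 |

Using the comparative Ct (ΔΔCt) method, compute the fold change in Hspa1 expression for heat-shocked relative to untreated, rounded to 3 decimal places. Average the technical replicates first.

0.225

Mean Ct: Hspa1 untreated 27.720; Hspa1 heat-shocked 29.520; Tbp untreated 21.810; Tbp heat-shocked 21.460
ΔCt(untreated) = 27.720 − 21.810 = 5.910
ΔCt(heat-shocked) = 29.520 − 21.460 = 8.060
ΔΔCt = 8.060 − 5.910 = 2.150
Fold change = 2^(−2.150) = 0.2253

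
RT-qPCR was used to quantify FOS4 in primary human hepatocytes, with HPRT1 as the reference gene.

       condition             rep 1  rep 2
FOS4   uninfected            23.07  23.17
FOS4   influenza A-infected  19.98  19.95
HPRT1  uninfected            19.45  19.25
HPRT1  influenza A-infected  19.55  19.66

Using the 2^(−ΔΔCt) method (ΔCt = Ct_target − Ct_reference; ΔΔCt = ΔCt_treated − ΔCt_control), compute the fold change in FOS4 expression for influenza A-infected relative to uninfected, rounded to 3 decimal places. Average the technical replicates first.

Mean Ct: FOS4 uninfected 23.120; FOS4 influenza A-infected 19.965; HPRT1 uninfected 19.350; HPRT1 influenza A-infected 19.605
ΔCt(uninfected) = 23.120 − 19.350 = 3.770
ΔCt(influenza A-infected) = 19.965 − 19.605 = 0.360
ΔΔCt = 0.360 − 3.770 = -3.410
Fold change = 2^(−(-3.410)) = 2^3.410 = 10.6295

10.629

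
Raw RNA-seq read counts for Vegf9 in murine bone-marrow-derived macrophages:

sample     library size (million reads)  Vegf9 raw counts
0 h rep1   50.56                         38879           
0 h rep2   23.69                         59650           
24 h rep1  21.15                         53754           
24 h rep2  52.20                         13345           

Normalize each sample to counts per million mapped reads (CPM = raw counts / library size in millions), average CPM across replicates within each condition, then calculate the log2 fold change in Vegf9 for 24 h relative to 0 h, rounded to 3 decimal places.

-0.233

CPM(0 h rep1) = 38879 / 50.56 = 768.9676
CPM(0 h rep2) = 59650 / 23.69 = 2517.9401
CPM(24 h rep1) = 53754 / 21.15 = 2541.5603
CPM(24 h rep2) = 13345 / 52.20 = 255.6513
mean CPM(0 h) = 1643.4538; mean CPM(24 h) = 1398.6058
Fold change = 1398.6058 / 1643.4538 = 0.85102
log2(0.85102) = -0.2327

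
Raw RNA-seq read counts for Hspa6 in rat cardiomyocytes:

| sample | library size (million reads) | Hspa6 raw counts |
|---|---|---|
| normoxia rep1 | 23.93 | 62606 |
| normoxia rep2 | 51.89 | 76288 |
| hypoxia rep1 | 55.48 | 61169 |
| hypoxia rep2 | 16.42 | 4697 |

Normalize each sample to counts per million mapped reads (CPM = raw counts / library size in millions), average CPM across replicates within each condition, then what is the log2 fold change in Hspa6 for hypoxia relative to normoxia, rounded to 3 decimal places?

-1.557

CPM(normoxia rep1) = 62606 / 23.93 = 2616.2140
CPM(normoxia rep2) = 76288 / 51.89 = 1470.1869
CPM(hypoxia rep1) = 61169 / 55.48 = 1102.5415
CPM(hypoxia rep2) = 4697 / 16.42 = 286.0536
mean CPM(normoxia) = 2043.2004; mean CPM(hypoxia) = 694.2975
Fold change = 694.2975 / 2043.2004 = 0.33981
log2(0.33981) = -1.5572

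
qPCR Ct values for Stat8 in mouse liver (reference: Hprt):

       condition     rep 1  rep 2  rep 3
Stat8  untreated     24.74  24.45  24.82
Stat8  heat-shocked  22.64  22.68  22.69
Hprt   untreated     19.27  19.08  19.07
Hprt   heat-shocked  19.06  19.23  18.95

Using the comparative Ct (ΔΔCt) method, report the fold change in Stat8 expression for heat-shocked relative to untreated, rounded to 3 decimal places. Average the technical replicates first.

3.837

Mean Ct: Stat8 untreated 24.670; Stat8 heat-shocked 22.670; Hprt untreated 19.140; Hprt heat-shocked 19.080
ΔCt(untreated) = 24.670 − 19.140 = 5.530
ΔCt(heat-shocked) = 22.670 − 19.080 = 3.590
ΔΔCt = 3.590 − 5.530 = -1.940
Fold change = 2^(−(-1.940)) = 2^1.940 = 3.8371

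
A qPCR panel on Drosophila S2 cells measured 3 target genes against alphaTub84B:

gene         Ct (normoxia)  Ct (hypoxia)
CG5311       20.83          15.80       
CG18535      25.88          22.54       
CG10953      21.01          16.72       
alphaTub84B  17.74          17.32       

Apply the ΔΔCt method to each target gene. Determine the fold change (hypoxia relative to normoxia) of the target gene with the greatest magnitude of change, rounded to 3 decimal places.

24.420

CG5311: ΔΔCt = (15.80−17.32) − (20.83−17.74) = -1.52 − 3.09 = -4.61; fold change = 2^4.61 = 24.420
CG18535: ΔΔCt = (22.54−17.32) − (25.88−17.74) = 5.22 − 8.14 = -2.92; fold change = 2^2.92 = 7.568
CG10953: ΔΔCt = (16.72−17.32) − (21.01−17.74) = -0.60 − 3.27 = -3.87; fold change = 2^3.87 = 14.621
CG5311 has the largest |ΔΔCt| = 4.61.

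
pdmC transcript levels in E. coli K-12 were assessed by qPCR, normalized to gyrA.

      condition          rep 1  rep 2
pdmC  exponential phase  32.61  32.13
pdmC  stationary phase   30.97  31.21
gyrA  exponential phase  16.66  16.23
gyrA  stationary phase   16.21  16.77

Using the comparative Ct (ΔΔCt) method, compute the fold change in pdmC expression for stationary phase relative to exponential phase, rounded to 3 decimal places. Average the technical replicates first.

Mean Ct: pdmC exponential phase 32.370; pdmC stationary phase 31.090; gyrA exponential phase 16.445; gyrA stationary phase 16.490
ΔCt(exponential phase) = 32.370 − 16.445 = 15.925
ΔCt(stationary phase) = 31.090 − 16.490 = 14.600
ΔΔCt = 14.600 − 15.925 = -1.325
Fold change = 2^(−(-1.325)) = 2^1.325 = 2.5053

2.505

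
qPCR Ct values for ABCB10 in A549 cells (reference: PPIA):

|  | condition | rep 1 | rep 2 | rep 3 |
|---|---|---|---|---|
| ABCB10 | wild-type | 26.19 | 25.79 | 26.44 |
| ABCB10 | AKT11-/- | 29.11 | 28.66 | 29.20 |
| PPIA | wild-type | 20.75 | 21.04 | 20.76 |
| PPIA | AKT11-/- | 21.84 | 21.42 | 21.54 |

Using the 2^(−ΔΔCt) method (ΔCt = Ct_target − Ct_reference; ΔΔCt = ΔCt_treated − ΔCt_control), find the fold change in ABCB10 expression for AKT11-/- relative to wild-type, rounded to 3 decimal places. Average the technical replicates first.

0.233

Mean Ct: ABCB10 wild-type 26.140; ABCB10 AKT11-/- 28.990; PPIA wild-type 20.850; PPIA AKT11-/- 21.600
ΔCt(wild-type) = 26.140 − 20.850 = 5.290
ΔCt(AKT11-/-) = 28.990 − 21.600 = 7.390
ΔΔCt = 7.390 − 5.290 = 2.100
Fold change = 2^(−2.100) = 0.2333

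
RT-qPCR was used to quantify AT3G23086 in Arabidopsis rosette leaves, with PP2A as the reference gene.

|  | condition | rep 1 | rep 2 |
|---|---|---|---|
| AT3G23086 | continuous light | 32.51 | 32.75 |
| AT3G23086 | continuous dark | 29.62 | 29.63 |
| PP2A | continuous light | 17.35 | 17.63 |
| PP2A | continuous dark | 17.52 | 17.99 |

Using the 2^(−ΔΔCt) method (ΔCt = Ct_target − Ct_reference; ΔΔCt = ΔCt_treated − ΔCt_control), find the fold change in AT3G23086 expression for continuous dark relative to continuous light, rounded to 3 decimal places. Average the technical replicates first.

Mean Ct: AT3G23086 continuous light 32.630; AT3G23086 continuous dark 29.625; PP2A continuous light 17.490; PP2A continuous dark 17.755
ΔCt(continuous light) = 32.630 − 17.490 = 15.140
ΔCt(continuous dark) = 29.625 − 17.755 = 11.870
ΔΔCt = 11.870 − 15.140 = -3.270
Fold change = 2^(−(-3.270)) = 2^3.270 = 9.6465

9.646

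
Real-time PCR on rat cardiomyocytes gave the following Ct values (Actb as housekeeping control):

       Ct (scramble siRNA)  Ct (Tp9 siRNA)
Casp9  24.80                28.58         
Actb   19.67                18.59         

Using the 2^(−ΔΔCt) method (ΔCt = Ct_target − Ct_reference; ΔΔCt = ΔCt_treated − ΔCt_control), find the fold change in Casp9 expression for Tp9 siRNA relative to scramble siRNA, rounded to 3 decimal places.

ΔCt(scramble siRNA) = 24.800 − 19.670 = 5.130
ΔCt(Tp9 siRNA) = 28.580 − 18.590 = 9.990
ΔΔCt = 9.990 − 5.130 = 4.860
Fold change = 2^(−4.860) = 0.0344

0.034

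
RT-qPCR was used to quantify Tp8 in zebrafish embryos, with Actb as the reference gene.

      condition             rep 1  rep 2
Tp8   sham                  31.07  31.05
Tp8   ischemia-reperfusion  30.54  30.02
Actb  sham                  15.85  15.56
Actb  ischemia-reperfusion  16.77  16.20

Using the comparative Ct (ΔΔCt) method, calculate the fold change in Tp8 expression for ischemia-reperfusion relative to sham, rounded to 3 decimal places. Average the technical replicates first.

2.949

Mean Ct: Tp8 sham 31.060; Tp8 ischemia-reperfusion 30.280; Actb sham 15.705; Actb ischemia-reperfusion 16.485
ΔCt(sham) = 31.060 − 15.705 = 15.355
ΔCt(ischemia-reperfusion) = 30.280 − 16.485 = 13.795
ΔΔCt = 13.795 − 15.355 = -1.560
Fold change = 2^(−(-1.560)) = 2^1.560 = 2.9485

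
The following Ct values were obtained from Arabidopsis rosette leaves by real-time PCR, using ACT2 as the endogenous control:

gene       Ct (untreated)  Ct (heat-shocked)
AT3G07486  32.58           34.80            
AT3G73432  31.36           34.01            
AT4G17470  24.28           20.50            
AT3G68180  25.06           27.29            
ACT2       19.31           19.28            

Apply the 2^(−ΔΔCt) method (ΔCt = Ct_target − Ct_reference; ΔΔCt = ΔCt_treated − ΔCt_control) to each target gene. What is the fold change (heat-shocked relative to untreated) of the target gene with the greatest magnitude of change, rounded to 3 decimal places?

AT3G07486: ΔΔCt = (34.80−19.28) − (32.58−19.31) = 15.52 − 13.27 = 2.25; fold change = 2^-2.25 = 0.210
AT3G73432: ΔΔCt = (34.01−19.28) − (31.36−19.31) = 14.73 − 12.05 = 2.68; fold change = 2^-2.68 = 0.156
AT4G17470: ΔΔCt = (20.50−19.28) − (24.28−19.31) = 1.22 − 4.97 = -3.75; fold change = 2^3.75 = 13.454
AT3G68180: ΔΔCt = (27.29−19.28) − (25.06−19.31) = 8.01 − 5.75 = 2.26; fold change = 2^-2.26 = 0.209
AT4G17470 has the largest |ΔΔCt| = 3.75.

13.454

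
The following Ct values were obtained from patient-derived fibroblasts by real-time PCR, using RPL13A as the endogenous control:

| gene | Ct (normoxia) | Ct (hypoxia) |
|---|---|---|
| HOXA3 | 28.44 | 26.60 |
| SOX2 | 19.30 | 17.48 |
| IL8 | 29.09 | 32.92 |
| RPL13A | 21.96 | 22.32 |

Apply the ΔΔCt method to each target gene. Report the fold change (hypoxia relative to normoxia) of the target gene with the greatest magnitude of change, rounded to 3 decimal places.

0.090

HOXA3: ΔΔCt = (26.60−22.32) − (28.44−21.96) = 4.28 − 6.48 = -2.20; fold change = 2^2.20 = 4.595
SOX2: ΔΔCt = (17.48−22.32) − (19.30−21.96) = -4.84 − (-2.66) = -2.18; fold change = 2^2.18 = 4.532
IL8: ΔΔCt = (32.92−22.32) − (29.09−21.96) = 10.60 − 7.13 = 3.47; fold change = 2^-3.47 = 0.090
IL8 has the largest |ΔΔCt| = 3.47.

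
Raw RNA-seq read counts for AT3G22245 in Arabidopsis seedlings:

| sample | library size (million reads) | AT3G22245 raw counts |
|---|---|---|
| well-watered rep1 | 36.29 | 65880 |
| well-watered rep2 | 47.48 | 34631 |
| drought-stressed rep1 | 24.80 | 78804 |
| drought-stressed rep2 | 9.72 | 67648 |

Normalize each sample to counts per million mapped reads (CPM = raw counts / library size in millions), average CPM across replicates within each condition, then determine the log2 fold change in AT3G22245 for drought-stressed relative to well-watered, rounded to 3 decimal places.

1.994

CPM(well-watered rep1) = 65880 / 36.29 = 1815.3761
CPM(well-watered rep2) = 34631 / 47.48 = 729.3808
CPM(drought-stressed rep1) = 78804 / 24.80 = 3177.5806
CPM(drought-stressed rep2) = 67648 / 9.72 = 6959.6708
mean CPM(well-watered) = 1272.3785; mean CPM(drought-stressed) = 5068.6257
Fold change = 5068.6257 / 1272.3785 = 3.98358
log2(3.98358) = 1.9941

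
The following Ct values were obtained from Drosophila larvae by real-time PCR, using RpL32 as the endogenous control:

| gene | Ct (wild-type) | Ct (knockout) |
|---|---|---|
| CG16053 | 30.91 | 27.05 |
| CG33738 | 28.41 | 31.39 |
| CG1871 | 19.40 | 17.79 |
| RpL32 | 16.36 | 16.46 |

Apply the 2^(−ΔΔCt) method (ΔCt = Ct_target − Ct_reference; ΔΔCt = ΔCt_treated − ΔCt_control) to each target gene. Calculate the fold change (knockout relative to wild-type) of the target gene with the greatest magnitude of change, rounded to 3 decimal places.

CG16053: ΔΔCt = (27.05−16.46) − (30.91−16.36) = 10.59 − 14.55 = -3.96; fold change = 2^3.96 = 15.562
CG33738: ΔΔCt = (31.39−16.46) − (28.41−16.36) = 14.93 − 12.05 = 2.88; fold change = 2^-2.88 = 0.136
CG1871: ΔΔCt = (17.79−16.46) − (19.40−16.36) = 1.33 − 3.04 = -1.71; fold change = 2^1.71 = 3.272
CG16053 has the largest |ΔΔCt| = 3.96.

15.562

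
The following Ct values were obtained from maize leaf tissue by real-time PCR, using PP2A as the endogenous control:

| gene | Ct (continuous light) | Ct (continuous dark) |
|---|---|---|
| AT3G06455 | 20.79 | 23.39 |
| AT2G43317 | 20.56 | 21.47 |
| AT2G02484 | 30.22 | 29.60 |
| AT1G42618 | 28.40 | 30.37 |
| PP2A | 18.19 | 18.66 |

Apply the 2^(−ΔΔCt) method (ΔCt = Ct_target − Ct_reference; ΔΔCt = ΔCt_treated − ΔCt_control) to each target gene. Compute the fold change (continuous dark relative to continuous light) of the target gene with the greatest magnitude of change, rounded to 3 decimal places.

AT3G06455: ΔΔCt = (23.39−18.66) − (20.79−18.19) = 4.73 − 2.60 = 2.13; fold change = 2^-2.13 = 0.228
AT2G43317: ΔΔCt = (21.47−18.66) − (20.56−18.19) = 2.81 − 2.37 = 0.44; fold change = 2^-0.44 = 0.737
AT2G02484: ΔΔCt = (29.60−18.66) − (30.22−18.19) = 10.94 − 12.03 = -1.09; fold change = 2^1.09 = 2.129
AT1G42618: ΔΔCt = (30.37−18.66) − (28.40−18.19) = 11.71 − 10.21 = 1.50; fold change = 2^-1.50 = 0.354
AT3G06455 has the largest |ΔΔCt| = 2.13.

0.228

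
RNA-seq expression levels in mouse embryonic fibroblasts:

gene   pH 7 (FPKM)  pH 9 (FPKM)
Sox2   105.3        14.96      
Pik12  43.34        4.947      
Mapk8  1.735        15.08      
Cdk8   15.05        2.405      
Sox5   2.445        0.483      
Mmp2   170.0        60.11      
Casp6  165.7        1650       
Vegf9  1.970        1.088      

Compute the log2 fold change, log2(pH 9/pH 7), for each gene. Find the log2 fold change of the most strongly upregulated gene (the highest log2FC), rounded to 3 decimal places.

log2(14.96/105.3) = -2.815  (Sox2)
log2(4.947/43.34) = -3.131  (Pik12)
log2(15.08/1.735) = 3.120  (Mapk8)
log2(2.405/15.05) = -2.646  (Cdk8)
log2(0.483/2.445) = -2.340  (Sox5)
log2(60.11/170.0) = -1.500  (Mmp2)
log2(1650/165.7) = 3.316  (Casp6)
log2(1.088/1.970) = -0.857  (Vegf9)
Casp6 is most strongly upregulated.

3.316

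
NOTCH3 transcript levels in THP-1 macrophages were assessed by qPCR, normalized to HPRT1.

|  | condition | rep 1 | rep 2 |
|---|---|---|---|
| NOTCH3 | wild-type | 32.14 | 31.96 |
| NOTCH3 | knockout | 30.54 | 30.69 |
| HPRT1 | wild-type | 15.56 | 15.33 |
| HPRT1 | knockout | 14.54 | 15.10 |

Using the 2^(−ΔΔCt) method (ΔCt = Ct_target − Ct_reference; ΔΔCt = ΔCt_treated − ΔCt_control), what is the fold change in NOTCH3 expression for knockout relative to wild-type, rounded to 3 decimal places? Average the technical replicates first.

Mean Ct: NOTCH3 wild-type 32.050; NOTCH3 knockout 30.615; HPRT1 wild-type 15.445; HPRT1 knockout 14.820
ΔCt(wild-type) = 32.050 − 15.445 = 16.605
ΔCt(knockout) = 30.615 − 14.820 = 15.795
ΔΔCt = 15.795 − 16.605 = -0.810
Fold change = 2^(−(-0.810)) = 2^0.810 = 1.7532

1.753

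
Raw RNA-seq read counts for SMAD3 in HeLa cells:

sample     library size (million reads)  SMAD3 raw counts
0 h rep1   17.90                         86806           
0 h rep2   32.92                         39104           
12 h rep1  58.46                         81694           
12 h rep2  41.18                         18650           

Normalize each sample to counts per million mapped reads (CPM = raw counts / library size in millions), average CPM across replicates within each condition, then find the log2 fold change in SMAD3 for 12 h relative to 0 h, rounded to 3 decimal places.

-1.706

CPM(0 h rep1) = 86806 / 17.90 = 4849.4972
CPM(0 h rep2) = 39104 / 32.92 = 1187.8493
CPM(12 h rep1) = 81694 / 58.46 = 1397.4341
CPM(12 h rep2) = 18650 / 41.18 = 452.8898
mean CPM(0 h) = 3018.6733; mean CPM(12 h) = 925.1619
Fold change = 925.1619 / 3018.6733 = 0.30648
log2(0.30648) = -1.7061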